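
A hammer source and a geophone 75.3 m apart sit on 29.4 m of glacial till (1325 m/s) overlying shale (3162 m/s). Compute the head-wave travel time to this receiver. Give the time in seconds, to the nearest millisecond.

0.064 s

θ_c = arcsin(V₁/V₂) = arcsin(1325/3162) = 24.77°, cos θ_c = 0.9080.
Intercept time tᵢ = 2h cos θ_c / V₁ = 2·29.4·0.9080/1325 = 0.04029 s.
t = x/V₂ + tᵢ = 75.3/3162 + 0.04029 = 0.06411 s.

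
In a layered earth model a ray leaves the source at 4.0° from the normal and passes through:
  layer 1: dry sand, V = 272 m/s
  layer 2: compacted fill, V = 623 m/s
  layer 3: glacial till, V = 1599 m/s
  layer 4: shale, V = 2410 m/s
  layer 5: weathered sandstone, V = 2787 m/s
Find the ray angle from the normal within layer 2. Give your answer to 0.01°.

9.19°

Snell's law across each interface conserves sin θ / V, so sin θ_2 = V_2·sin θ₁/V₁.
sin θ_2 = 623 × sin 4.0° / 272 = 0.1598.
θ_2 = 9.19° from the vertical.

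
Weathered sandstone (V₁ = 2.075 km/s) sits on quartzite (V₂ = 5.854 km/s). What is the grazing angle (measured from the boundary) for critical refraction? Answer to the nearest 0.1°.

Critical incidence: sin θ_c = V₁/V₂ = 2.075/5.854 = 0.3545.
θ_c = arcsin 0.3545 = 20.76°.
Measured from the interface: 90° − 20.76° = 69.24°.

69.2°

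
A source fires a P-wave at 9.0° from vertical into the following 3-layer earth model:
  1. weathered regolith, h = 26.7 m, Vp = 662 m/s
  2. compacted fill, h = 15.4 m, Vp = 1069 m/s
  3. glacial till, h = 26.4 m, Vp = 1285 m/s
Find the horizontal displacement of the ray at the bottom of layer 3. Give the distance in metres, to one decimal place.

16.7 m

p = sin θ₁/V₁ = sin 9.0°/662 = 2.3631e-04 s/m is conserved through the stack.
Layer 1: θ = 9.00°; offset = 26.7·tan 9.00° = 4.229 m.
Layer 2: sin θ = p·1069 = 0.2526 → θ = 14.63°; offset = 15.4·tan 14.63° = 4.021 m.
Layer 3: sin θ = p·1285 = 0.3037 → θ = 17.68°; offset = 26.4·tan 17.68° = 8.414 m.
Σ offsets = 16.663 m.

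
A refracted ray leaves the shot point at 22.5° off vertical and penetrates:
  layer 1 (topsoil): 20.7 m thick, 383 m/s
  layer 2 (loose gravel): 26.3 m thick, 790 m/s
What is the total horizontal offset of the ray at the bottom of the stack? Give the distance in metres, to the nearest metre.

42 m

Apply Snell's law at each interface; in layer i the horizontal offset is hᵢ·tan θᵢ.
Layer 1: θ = 22.50°; offset = 20.7·tan 22.50° = 8.574 m.
Layer 2: sin θ = 790·sin 22.5°/383 = 0.7893, θ = 52.12°; offset = 26.3·tan 52.12° = 33.814 m.
Summing the layer offsets gives 42.388 m.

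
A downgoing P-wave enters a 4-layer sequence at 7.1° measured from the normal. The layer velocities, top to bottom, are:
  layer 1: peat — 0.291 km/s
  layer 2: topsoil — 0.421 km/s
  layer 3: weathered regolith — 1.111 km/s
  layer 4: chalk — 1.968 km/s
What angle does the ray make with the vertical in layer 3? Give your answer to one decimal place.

Ray parameter p = sin 7.1° / 0.291 = 4.2475e-01 s/km.
sin θ_3 = p·V_3 = 4.2475e-01 × 1.111 = 0.4719.
θ_3 = arcsin 0.4719 = 28.16°.

28.2°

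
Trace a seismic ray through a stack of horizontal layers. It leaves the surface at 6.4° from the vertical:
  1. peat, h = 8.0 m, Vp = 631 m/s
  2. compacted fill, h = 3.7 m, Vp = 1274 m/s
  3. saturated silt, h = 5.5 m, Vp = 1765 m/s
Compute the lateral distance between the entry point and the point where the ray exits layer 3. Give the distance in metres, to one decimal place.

3.6 m

Apply Snell's law at each interface; in layer i the horizontal offset is hᵢ·tan θᵢ.
Layer 1: θ = 6.40°; offset = 8.0·tan 6.40° = 0.897 m.
Layer 2: sin θ = 1274·sin 6.4°/631 = 0.2251, θ = 13.01°; offset = 3.7·tan 13.01° = 0.855 m.
Layer 3: sin θ = 1765·sin 6.4°/631 = 0.3118, θ = 18.17°; offset = 5.5·tan 18.17° = 1.805 m.
Total horizontal offset = 3.557 m.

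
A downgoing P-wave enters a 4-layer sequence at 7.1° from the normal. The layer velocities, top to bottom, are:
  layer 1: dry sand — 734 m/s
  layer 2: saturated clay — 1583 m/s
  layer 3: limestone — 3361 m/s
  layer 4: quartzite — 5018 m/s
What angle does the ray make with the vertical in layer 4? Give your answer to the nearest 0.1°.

57.7°

Snell's law across each interface conserves sin θ / V, so sin θ_4 = V_4·sin θ₁/V₁.
sin θ_4 = 5018 × sin 7.1° / 734 = 0.8450.
θ_4 = arcsin 0.8450 = 57.67°.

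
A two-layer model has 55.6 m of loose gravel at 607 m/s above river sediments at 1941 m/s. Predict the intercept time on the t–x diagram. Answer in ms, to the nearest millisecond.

θ_c = arcsin(V₁/V₂) = arcsin(607/1941) = 18.22°; cos θ_c = 0.9498.
tᵢ = 2h·cos θ_c / V₁ = 2·55.6·0.9498 / 607 = 0.17401 s.

174 ms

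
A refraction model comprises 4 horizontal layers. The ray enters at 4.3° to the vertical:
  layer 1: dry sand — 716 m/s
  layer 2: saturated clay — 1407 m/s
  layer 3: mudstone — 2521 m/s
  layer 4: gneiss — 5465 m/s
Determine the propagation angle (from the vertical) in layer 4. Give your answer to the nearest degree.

Ray parameter p = sin 4.3° / 716 = 1.0472e-04 s/m.
sin θ_4 = p·V_4 = 1.0472e-04 × 5465 = 0.5723.
θ_4 = arcsin 0.5723 = 34.91°.

35°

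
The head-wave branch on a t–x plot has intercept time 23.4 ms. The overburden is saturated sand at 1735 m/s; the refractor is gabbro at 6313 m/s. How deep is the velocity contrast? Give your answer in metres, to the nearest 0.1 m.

h = tᵢ·V₁·V₂ / (2·√(V₂²−V₁²)).
√(V₂²−V₁²) = √(6313² − 1735²) = 6069.9 m/s.
h = 0.0234 s × 1735 × 6313 / (2 × 6069.9) = 21.11 m.

21.1 m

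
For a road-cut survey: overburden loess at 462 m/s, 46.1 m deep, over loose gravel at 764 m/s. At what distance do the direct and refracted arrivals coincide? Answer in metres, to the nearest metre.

186 m

θ_c = arcsin(462/764) = 37.21°, so cos θ_c = 0.7964 and tᵢ = 2h cos θ_c/V₁ = 0.1589 s.
At crossover x/V₁ = x/V₂ + tᵢ ⇒ x = tᵢ/(1/V₁ − 1/V₂) = 0.15894/(2.1645e-03 − 1.3089e-03) = 185.77 m.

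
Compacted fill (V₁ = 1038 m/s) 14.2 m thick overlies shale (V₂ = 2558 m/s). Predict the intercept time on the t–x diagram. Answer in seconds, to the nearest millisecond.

0.025 s

tᵢ = 2h·√(V₂²−V₁²)/(V₁V₂).
√(V₂²−V₁²) = √(2558²−1038²) = 2337.9 m/s.
tᵢ = 2·14.2·2337.9/(1038·2558) = 0.02501 s.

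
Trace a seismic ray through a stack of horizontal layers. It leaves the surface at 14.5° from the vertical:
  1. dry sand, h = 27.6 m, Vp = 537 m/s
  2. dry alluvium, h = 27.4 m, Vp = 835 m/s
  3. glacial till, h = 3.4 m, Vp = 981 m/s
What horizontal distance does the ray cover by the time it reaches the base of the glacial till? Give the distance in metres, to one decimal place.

20.5 m

Ray parameter p = sin 14.5° / 537 m/s = 4.6626e-04 s/m.
Layer 1: θ = 14.50°; offset = 27.6·tan 14.50° = 7.138 m.
Layer 2: sin θ = p·835 = 0.3893 → θ = 22.91°; offset = 27.4·tan 22.91° = 11.581 m.
Layer 3: sin θ = p·981 = 0.4574 → θ = 27.22°; offset = 3.4·tan 27.22° = 1.749 m.
Summing the layer offsets gives 20.468 m.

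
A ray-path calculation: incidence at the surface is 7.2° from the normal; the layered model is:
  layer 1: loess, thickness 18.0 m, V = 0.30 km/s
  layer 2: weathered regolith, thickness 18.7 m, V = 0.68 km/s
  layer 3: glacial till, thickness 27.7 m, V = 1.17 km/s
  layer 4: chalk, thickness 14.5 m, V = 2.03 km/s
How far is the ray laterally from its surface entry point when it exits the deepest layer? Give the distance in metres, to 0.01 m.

46.54 m

Apply Snell's law at each interface; in layer i the horizontal offset is hᵢ·tan θᵢ.
Layer 1: θ = 7.20°; offset = 18.0·tan 7.20° = 2.2739 m.
Layer 2: sin θ = 0.68·sin 7.2°/0.30 = 0.2841, θ = 16.50°; offset = 18.7·tan 16.50° = 5.5407 m.
Layer 3: sin θ = 1.17·sin 7.2°/0.30 = 0.4888, θ = 29.26°; offset = 27.7·tan 29.26° = 15.5202 m.
Layer 4: sin θ = 2.03·sin 7.2°/0.30 = 0.8481, θ = 58.00°; offset = 14.5·tan 58.00° = 23.2088 m.
Total horizontal offset = 46.5436 m.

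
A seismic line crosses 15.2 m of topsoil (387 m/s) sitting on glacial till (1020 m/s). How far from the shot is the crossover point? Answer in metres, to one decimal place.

x_cross = 2h·√((V₂+V₁)/(V₂−V₁)).
(V₂+V₁)/(V₂−V₁) = (1020+387)/(1020−387) = 2.2227; √ = 1.4909.
x_cross = 2·15.2·1.4909 = 45.32 m.

45.3 m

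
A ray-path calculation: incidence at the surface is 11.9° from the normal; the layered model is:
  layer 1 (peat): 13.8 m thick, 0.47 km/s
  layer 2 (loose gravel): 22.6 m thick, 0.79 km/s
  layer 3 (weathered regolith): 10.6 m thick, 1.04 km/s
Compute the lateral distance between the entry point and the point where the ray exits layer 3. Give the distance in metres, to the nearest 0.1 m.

16.7 m

Apply Snell's law at each interface; in layer i the horizontal offset is hᵢ·tan θᵢ.
Layer 1: θ = 11.90°; offset = 13.8·tan 11.90° = 2.908 m.
Layer 2: sin θ = 0.79·sin 11.9°/0.47 = 0.3466, θ = 20.28°; offset = 22.6·tan 20.28° = 8.351 m.
Layer 3: sin θ = 1.04·sin 11.9°/0.47 = 0.4563, θ = 27.15°; offset = 10.6·tan 27.15° = 5.435 m.
Total horizontal offset = 16.694 m.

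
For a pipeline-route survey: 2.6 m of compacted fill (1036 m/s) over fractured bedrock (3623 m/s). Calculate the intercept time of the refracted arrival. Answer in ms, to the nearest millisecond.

5 ms

θ_c = arcsin(V₁/V₂) = arcsin(1036/3623) = 16.62°; cos θ_c = 0.9582.
tᵢ = 2h·cos θ_c / V₁ = 2·2.6·0.9582 / 1036 = 0.00481 s.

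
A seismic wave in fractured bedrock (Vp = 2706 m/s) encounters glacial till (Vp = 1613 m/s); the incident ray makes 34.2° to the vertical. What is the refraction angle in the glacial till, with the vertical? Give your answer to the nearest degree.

Snell's law: sin θ₂ = (V₂/V₁)·sin θ₁ = (1613/2706)·sin 34.2° = 0.3350.
θ₂ = sin⁻¹(0.3350) = 19.58° (from vertical).

20°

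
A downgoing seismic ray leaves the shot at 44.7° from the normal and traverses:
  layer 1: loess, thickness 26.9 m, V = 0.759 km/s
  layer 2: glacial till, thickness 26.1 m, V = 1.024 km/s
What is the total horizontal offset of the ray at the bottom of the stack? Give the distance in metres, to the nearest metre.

Apply Snell's law at each interface; in layer i the horizontal offset is hᵢ·tan θᵢ.
Layer 1: θ = 44.70°; offset = 26.9·tan 44.70° = 26.620 m.
Layer 2: sin θ = 1.024·sin 44.7°/0.759 = 0.9490, θ = 71.62°; offset = 26.1·tan 71.62° = 78.546 m.
Total horizontal offset = 105.166 m.

105 m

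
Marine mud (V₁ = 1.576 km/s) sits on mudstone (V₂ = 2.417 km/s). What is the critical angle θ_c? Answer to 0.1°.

40.7°

At critical incidence the refracted ray runs along the interface (θ₂ = 90°), so sin θ_c = V₁/V₂.
θ_c = arcsin(1.576/2.417) = arcsin 0.6520 = 40.70°.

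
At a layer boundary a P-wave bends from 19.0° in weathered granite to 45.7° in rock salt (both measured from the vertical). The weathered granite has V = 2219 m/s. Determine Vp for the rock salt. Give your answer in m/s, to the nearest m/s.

4878 m/s

Snell's law: sin 19.0°/V₁ = sin 45.7°/V₂.
V₂ = V₁·sin 45.7°/sin 19.0° = 2219 × 2.1983 = 4878.00 m/s.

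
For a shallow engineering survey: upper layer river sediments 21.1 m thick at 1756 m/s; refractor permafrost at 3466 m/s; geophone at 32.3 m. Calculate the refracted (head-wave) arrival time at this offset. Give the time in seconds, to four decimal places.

0.0300 s

θ_c = arcsin(V₁/V₂) = arcsin(1756/3466) = 30.44°, cos θ_c = 0.8622.
Intercept time tᵢ = 2h cos θ_c / V₁ = 2·21.1·0.8622/1756 = 0.02072 s.
t = x/V₂ + tᵢ = 32.3/3466 + 0.02072 = 0.03004 s.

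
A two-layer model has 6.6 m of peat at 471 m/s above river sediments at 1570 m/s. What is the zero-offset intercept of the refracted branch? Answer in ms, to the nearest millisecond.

tᵢ = 2h·√(V₂²−V₁²)/(V₁V₂).
√(V₂²−V₁²) = √(1570²−471²) = 1497.7 m/s.
tᵢ = 2·6.6·1497.7/(471·1570) = 0.02673 s.

27 ms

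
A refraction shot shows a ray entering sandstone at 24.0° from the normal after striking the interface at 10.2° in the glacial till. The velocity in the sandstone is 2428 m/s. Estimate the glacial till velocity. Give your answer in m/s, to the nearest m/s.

1057 m/s

Snell's law: sin 10.2°/V₁ = sin 24.0°/V₂.
V₁ = V₂·sin 10.2°/sin 24.0° = 2428 × 0.4354 = 1057.10 m/s.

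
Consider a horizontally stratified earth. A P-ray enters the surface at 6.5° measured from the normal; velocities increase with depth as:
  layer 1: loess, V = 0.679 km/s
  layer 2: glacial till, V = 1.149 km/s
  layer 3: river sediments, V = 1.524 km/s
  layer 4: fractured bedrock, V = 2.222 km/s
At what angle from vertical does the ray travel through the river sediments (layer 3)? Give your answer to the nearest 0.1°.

14.7°

Ray parameter p = sin 6.5° / 0.679 = 1.6672e-01 s/km.
sin θ_3 = p·V_3 = 1.6672e-01 × 1.524 = 0.2541.
θ_3 = arcsin 0.2541 = 14.72°.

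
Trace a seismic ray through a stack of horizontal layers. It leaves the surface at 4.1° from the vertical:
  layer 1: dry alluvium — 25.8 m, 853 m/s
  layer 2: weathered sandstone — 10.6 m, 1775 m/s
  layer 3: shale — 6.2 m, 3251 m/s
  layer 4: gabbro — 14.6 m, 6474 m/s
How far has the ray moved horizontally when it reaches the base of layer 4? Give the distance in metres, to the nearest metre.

15 m

Apply Snell's law at each interface; in layer i the horizontal offset is hᵢ·tan θᵢ.
Layer 1: θ = 4.10°; offset = 25.8·tan 4.10° = 1.849 m.
Layer 2: sin θ = 1775·sin 4.1°/853 = 0.1488, θ = 8.56°; offset = 10.6·tan 8.56° = 1.595 m.
Layer 3: sin θ = 3251·sin 4.1°/853 = 0.2725, θ = 15.81°; offset = 6.2·tan 15.81° = 1.756 m.
Layer 4: sin θ = 6474·sin 4.1°/853 = 0.5426, θ = 32.86°; offset = 14.6·tan 32.86° = 9.432 m.
Σ offsets = 14.632 m.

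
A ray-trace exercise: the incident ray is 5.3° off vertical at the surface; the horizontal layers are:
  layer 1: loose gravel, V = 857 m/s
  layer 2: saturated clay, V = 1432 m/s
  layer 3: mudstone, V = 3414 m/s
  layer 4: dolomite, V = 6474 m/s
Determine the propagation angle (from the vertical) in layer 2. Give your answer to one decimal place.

Snell's law across each interface conserves sin θ / V, so sin θ_2 = V_2·sin θ₁/V₁.
sin θ_2 = 1432 × sin 5.3° / 857 = 0.1543.
θ_2 = arcsin 0.1543 = 8.88°.

8.9°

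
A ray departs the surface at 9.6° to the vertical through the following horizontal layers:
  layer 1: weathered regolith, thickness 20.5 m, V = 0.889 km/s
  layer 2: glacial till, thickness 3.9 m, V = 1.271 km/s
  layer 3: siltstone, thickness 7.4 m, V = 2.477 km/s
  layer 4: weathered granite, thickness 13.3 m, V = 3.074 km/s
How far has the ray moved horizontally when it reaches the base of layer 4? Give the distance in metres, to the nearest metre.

Apply Snell's law at each interface; in layer i the horizontal offset is hᵢ·tan θᵢ.
Layer 1: θ = 9.60°; offset = 20.5·tan 9.60° = 3.467 m.
Layer 2: sin θ = 1.271·sin 9.6°/0.889 = 0.2384, θ = 13.79°; offset = 3.9·tan 13.79° = 0.957 m.
Layer 3: sin θ = 2.477·sin 9.6°/0.889 = 0.4647, θ = 27.69°; offset = 7.4·tan 27.69° = 3.883 m.
Layer 4: sin θ = 3.074·sin 9.6°/0.889 = 0.5767, θ = 35.22°; offset = 13.3·tan 35.22° = 9.388 m.
Summing the layer offsets gives 17.696 m.

18 m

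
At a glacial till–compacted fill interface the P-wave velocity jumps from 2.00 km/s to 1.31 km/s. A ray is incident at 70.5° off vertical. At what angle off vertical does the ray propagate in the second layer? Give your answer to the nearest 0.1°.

Snell's law: sin θ₂ = (V₂/V₁)·sin θ₁ = (1.31/2.00)·sin 70.5° = 0.6174.
θ₂ = arcsin 0.6174 = 38.13° from the normal.

38.1°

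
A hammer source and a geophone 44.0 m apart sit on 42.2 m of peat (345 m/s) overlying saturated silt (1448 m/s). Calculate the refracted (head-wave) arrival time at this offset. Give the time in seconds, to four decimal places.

θ_c = arcsin(V₁/V₂) = arcsin(345/1448) = 13.78°, cos θ_c = 0.9712.
Intercept time tᵢ = 2h cos θ_c / V₁ = 2·42.2·0.9712/345 = 0.23759 s.
t = x/V₂ + tᵢ = 44.0/1448 + 0.23759 = 0.26798 s.

0.2680 s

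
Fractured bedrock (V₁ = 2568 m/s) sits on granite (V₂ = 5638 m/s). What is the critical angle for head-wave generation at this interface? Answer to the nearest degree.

27°

Critical incidence: sin θ_c = V₁/V₂ = 2568/5638 = 0.4555.
θ_c = arcsin 0.4555 = 27.10°.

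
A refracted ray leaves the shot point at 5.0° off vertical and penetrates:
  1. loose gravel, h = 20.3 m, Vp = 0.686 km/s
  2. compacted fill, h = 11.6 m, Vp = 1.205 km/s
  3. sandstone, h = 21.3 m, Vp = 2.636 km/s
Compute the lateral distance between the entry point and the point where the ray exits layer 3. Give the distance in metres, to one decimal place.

Apply Snell's law at each interface; in layer i the horizontal offset is hᵢ·tan θᵢ.
Layer 1: θ = 5.00°; offset = 20.3·tan 5.00° = 1.776 m.
Layer 2: sin θ = 1.205·sin 5.0°/0.686 = 0.1531, θ = 8.81°; offset = 11.6·tan 8.81° = 1.797 m.
Layer 3: sin θ = 2.636·sin 5.0°/0.686 = 0.3349, θ = 19.57°; offset = 21.3·tan 19.57° = 7.571 m.
Total horizontal offset = 11.144 m.

11.1 m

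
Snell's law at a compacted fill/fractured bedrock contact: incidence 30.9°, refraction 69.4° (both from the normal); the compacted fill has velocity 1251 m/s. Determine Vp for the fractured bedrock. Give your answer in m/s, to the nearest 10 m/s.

2280 m/s

Snell's law: sin 30.9°/V₁ = sin 69.4°/V₂.
V₂ = V₁·sin 69.4°/sin 30.9° = 1251 × 1.8228 = 2280.27 m/s.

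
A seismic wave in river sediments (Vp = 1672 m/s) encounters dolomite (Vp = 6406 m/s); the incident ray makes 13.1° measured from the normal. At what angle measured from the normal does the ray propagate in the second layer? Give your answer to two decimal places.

Snell's law: sin θ₂ = (V₂/V₁)·sin θ₁ = (6406/1672)·sin 13.1° = 0.8684.
θ₂ = sin⁻¹(0.8684) = 60.27° (from vertical).

60.27°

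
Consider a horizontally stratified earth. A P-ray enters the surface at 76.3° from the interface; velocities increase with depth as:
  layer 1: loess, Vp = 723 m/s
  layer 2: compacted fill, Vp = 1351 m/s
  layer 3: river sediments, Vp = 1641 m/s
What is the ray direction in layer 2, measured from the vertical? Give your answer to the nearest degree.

26°

From the normal: θ₁ = 90° − 76.3° = 13.7°.
Ray parameter p = sin 13.7° / 723 = 3.2758e-04 s/m.
sin θ_2 = p·V_2 = 3.2758e-04 × 1351 = 0.4426.
θ_2 = 26.27° from the vertical.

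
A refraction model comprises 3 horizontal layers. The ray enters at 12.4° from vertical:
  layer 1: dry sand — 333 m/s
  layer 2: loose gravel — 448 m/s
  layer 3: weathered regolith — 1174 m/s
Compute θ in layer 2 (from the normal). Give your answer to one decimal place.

16.8°

Ray parameter p = sin 12.4° / 333 = 6.4485e-04 s/m.
sin θ_2 = p·V_2 = 6.4485e-04 × 448 = 0.2889.
θ_2 = 16.79° from the vertical.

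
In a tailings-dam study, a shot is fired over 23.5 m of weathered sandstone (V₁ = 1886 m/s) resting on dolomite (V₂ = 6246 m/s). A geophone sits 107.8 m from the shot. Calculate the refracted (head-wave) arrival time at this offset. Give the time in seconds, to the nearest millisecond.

θ_c = arcsin(V₁/V₂) = arcsin(1886/6246) = 17.57°, cos θ_c = 0.9533.
Intercept time tᵢ = 2h cos θ_c / V₁ = 2·23.5·0.9533/1886 = 0.02376 s.
t = x/V₂ + tᵢ = 107.8/6246 + 0.02376 = 0.04102 s.

0.041 s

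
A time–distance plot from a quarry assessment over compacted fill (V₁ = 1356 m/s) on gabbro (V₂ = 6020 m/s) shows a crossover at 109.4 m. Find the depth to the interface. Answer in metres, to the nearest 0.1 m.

h = (x_cross/2)·√((V₂−V₁)/(V₂+V₁)).
(V₂−V₁)/(V₂+V₁) = (6020−1356)/(6020+1356) = 0.6323; √ = 0.7952.
h = (109.4/2)·0.7952 = 43.50 m.

43.5 m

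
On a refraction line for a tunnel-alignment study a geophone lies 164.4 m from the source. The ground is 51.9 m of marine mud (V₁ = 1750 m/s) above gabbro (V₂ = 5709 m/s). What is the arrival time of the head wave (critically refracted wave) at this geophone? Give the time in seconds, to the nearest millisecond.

0.085 s

t = x/V₂ + 2h·√(V₂²−V₁²)/(V₁V₂).
√(V₂²−V₁²) = √(5709²−1750²) = 5434.2 m/s; delay term = 2·51.9·5434.2/(1750·5709) = 0.05646 s.
t = 164.4/5709 + 0.05646 = 0.08526 s.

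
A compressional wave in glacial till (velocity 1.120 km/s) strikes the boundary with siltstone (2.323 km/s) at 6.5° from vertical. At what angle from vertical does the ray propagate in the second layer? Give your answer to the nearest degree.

Snell's law: sin θ₂ = (V₂/V₁)·sin θ₁ = (2.323/1.120)·sin 6.5° = 0.2348.
θ₂ = arcsin 0.2348 = 13.58° from the normal.

14°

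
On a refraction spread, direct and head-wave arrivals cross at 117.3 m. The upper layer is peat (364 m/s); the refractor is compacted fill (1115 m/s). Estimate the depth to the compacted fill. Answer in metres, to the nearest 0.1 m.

h = (x_cross/2)·√((V₂−V₁)/(V₂+V₁)).
(V₂−V₁)/(V₂+V₁) = (1115−364)/(1115+364) = 0.5078; √ = 0.7126.
h = (117.3/2)·0.7126 = 41.79 m.

41.8 m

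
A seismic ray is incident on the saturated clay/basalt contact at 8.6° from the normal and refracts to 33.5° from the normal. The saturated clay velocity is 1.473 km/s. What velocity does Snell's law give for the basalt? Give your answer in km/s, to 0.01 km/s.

Snell's law: sin 8.6°/V₁ = sin 33.5°/V₂.
V₂ = V₁·sin 33.5°/sin 8.6° = 1.473 × 3.6910 = 5.44 km/s.

5.44 km/s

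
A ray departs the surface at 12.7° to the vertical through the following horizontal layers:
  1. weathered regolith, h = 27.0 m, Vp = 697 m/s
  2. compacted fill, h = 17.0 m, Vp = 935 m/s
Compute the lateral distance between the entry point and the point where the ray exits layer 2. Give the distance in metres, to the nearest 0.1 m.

11.3 m

p = sin θ₁/V₁ = sin 12.7°/697 = 3.1542e-04 s/m is conserved through the stack.
Layer 1: θ = 12.70°; offset = 27.0·tan 12.70° = 6.085 m.
Layer 2: sin θ = p·935 = 0.2949 → θ = 17.15°; offset = 17.0·tan 17.15° = 5.247 m.
Total horizontal offset = 11.332 m.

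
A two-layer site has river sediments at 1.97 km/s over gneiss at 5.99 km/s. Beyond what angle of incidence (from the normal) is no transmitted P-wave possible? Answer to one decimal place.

19.2°

At critical incidence the refracted ray runs along the interface (θ₂ = 90°), so sin θ_c = V₁/V₂.
θ_c = arcsin(1.97/5.99) = arcsin 0.3289 = 19.20°.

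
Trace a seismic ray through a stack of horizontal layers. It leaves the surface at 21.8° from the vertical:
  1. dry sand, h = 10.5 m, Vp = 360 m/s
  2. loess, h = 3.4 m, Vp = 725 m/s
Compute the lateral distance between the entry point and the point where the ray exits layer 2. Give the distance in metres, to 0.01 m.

Ray parameter p = sin 21.8° / 360 m/s = 1.0316e-03 s/m.
Layer 1: θ = 21.80°; offset = 10.5·tan 21.80° = 4.1997 m.
Layer 2: sin θ = p·725 = 0.7479 → θ = 48.41°; offset = 3.4·tan 48.41° = 3.8306 m.
Σ offsets = 8.0303 m.

8.03 m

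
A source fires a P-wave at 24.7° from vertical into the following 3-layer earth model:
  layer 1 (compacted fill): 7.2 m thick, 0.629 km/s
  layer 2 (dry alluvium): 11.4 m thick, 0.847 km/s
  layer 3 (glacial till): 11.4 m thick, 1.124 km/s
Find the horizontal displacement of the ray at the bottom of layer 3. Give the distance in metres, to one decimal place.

Apply Snell's law at each interface; in layer i the horizontal offset is hᵢ·tan θᵢ.
Layer 1: θ = 24.70°; offset = 7.2·tan 24.70° = 3.312 m.
Layer 2: sin θ = 0.847·sin 24.7°/0.629 = 0.5627, θ = 34.24°; offset = 11.4·tan 34.24° = 7.760 m.
Layer 3: sin θ = 1.124·sin 24.7°/0.629 = 0.7467, θ = 48.31°; offset = 11.4·tan 48.31° = 12.798 m.
Summing the layer offsets gives 23.869 m.

23.9 m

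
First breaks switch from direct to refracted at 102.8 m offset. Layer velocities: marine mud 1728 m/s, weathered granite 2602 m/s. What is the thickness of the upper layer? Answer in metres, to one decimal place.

23.1 m

h = (x_cross/2)·√((V₂−V₁)/(V₂+V₁)).
(V₂−V₁)/(V₂+V₁) = (2602−1728)/(2602+1728) = 0.2018; √ = 0.4493.
h = (102.8/2)·0.4493 = 23.09 m.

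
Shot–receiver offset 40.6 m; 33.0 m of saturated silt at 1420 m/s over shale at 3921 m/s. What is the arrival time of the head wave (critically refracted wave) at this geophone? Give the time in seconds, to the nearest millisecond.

t = x/V₂ + 2h·√(V₂²−V₁²)/(V₁V₂).
√(V₂²−V₁²) = √(3921²−1420²) = 3654.8 m/s; delay term = 2·33.0·3654.8/(1420·3921) = 0.04332 s.
t = 40.6/3921 + 0.04332 = 0.05368 s.

0.054 s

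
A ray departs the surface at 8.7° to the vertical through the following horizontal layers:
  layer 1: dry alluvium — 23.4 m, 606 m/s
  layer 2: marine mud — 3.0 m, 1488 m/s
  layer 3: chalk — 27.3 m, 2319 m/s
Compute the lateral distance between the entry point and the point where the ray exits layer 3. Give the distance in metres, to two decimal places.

Apply Snell's law at each interface; in layer i the horizontal offset is hᵢ·tan θᵢ.
Layer 1: θ = 8.70°; offset = 23.4·tan 8.70° = 3.5807 m.
Layer 2: sin θ = 1488·sin 8.7°/606 = 0.3714, θ = 21.80°; offset = 3.0·tan 21.80° = 1.2001 m.
Layer 3: sin θ = 2319·sin 8.7°/606 = 0.5788, θ = 35.37°; offset = 27.3·tan 35.37° = 19.3786 m.
Total horizontal offset = 24.1594 m.

24.16 m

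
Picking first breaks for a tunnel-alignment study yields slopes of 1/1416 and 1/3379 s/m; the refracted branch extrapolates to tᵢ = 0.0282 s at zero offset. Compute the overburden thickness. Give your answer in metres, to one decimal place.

h = tᵢ·V₁·V₂ / (2·√(V₂²−V₁²)).
√(V₂²−V₁²) = √(3379² − 1416²) = 3068.0 m/s.
h = 0.0282 s × 1416 × 3379 / (2 × 3068.0) = 21.99 m.

22.0 m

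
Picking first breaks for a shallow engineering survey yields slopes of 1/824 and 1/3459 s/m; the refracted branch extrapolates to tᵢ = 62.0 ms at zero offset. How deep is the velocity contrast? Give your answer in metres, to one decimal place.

26.3 m

θ_c = arcsin(824/3459) = 13.78°; cos θ_c = 0.9712.
tᵢ = 2h cos θ_c/V₁ ⇒ h = tᵢ·V₁/(2 cos θ_c) = 0.062·824/(2·0.9712) = 26.30 m.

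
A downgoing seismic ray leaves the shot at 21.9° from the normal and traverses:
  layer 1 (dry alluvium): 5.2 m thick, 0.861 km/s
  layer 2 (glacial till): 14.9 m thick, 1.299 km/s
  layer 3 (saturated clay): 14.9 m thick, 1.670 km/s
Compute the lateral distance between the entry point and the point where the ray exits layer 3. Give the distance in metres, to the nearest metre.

Ray parameter p = sin 21.9° / 0.861 km/s = 4.3320e-01 s/km.
Layer 1: θ = 21.90°; offset = 5.2·tan 21.90° = 2.090 m.
Layer 2: sin θ = p·1.299 = 0.5627 → θ = 34.24°; offset = 14.9·tan 34.24° = 10.143 m.
Layer 3: sin θ = p·1.670 = 0.7234 → θ = 46.34°; offset = 14.9·tan 46.34° = 15.614 m.
Summing the layer offsets gives 27.847 m.

28 m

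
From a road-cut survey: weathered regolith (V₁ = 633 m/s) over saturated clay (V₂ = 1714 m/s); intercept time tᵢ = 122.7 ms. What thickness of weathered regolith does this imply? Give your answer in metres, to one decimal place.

θ_c = arcsin(633/1714) = 21.67°; cos θ_c = 0.9293.
tᵢ = 2h cos θ_c/V₁ ⇒ h = tᵢ·V₁/(2 cos θ_c) = 0.1227·633/(2·0.9293) = 41.79 m.

41.8 m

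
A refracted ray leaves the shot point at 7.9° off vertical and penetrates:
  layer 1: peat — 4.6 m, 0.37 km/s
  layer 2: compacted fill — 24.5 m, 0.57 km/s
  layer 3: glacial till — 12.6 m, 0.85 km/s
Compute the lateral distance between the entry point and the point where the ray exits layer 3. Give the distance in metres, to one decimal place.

Apply Snell's law at each interface; in layer i the horizontal offset is hᵢ·tan θᵢ.
Layer 1: θ = 7.90°; offset = 4.6·tan 7.90° = 0.638 m.
Layer 2: sin θ = 0.57·sin 7.9°/0.37 = 0.2117, θ = 12.22°; offset = 24.5·tan 12.22° = 5.308 m.
Layer 3: sin θ = 0.85·sin 7.9°/0.37 = 0.3158, θ = 18.41°; offset = 12.6·tan 18.41° = 4.193 m.
Summing the layer offsets gives 10.139 m.

10.1 m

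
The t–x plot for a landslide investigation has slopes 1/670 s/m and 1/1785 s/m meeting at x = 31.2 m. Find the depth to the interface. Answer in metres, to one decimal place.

x_cross = 2h·√((V₂+V₁)/(V₂−V₁)) → h = x_cross / (2·√((V₂+V₁)/(V₂−V₁))).
√((V₂+V₁)/(V₂−V₁)) = √((1785+670)/(1785−670)) = 1.4838.
h = 31.2 / (2·1.4838) = 10.51 m.

10.5 m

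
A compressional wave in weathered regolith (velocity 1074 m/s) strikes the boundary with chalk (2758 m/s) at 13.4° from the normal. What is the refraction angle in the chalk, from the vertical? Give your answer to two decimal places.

36.52°

sin θ₁/V₁ = sin θ₂/V₂ ⇒ sin θ₂ = 2758·sin 13.4°/1074 = 2758·0.2317/1074 = 0.5951.
θ₂ = arcsin 0.5951 = 36.52° from the normal.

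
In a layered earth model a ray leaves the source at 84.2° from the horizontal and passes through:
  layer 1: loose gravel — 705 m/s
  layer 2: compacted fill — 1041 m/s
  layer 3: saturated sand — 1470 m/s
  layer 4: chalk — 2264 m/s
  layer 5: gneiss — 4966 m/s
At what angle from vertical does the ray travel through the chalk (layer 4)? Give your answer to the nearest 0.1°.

From the normal: θ₁ = 90° − 84.2° = 5.8°.
Ray parameter p = sin 5.8° / 705 = 1.4334e-04 s/m.
sin θ_4 = p·V_4 = 1.4334e-04 × 2264 = 0.3245.
θ_4 = 18.94° from the vertical.

18.9°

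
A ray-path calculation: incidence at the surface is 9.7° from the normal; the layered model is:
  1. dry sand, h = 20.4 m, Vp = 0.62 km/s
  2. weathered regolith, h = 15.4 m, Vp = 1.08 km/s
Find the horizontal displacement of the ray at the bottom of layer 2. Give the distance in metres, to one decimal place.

Apply Snell's law at each interface; in layer i the horizontal offset is hᵢ·tan θᵢ.
Layer 1: θ = 9.70°; offset = 20.4·tan 9.70° = 3.487 m.
Layer 2: sin θ = 1.08·sin 9.7°/0.62 = 0.2935, θ = 17.07°; offset = 15.4·tan 17.07° = 4.728 m.
Summing the layer offsets gives 8.215 m.

8.2 m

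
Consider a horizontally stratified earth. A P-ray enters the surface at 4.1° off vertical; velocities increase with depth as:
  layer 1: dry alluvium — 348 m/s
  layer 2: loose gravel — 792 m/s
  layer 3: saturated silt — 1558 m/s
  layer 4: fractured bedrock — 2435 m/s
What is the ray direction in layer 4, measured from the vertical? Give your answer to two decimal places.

30.02°

Snell's law across each interface conserves sin θ / V, so sin θ_4 = V_4·sin θ₁/V₁.
sin θ_4 = 2435 × sin 4.1° / 348 = 0.5003.
θ_4 = arcsin 0.5003 = 30.02°.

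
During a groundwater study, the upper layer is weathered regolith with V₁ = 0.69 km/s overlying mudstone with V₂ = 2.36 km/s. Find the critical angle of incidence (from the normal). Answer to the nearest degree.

17°

At critical incidence the refracted ray runs along the interface (θ₂ = 90°), so sin θ_c = V₁/V₂.
θ_c = arcsin(0.69/2.36) = arcsin 0.2924 = 17.00°.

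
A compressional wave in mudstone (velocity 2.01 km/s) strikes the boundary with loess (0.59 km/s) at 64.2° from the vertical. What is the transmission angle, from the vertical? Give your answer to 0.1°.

sin θ₁/V₁ = sin θ₂/V₂ ⇒ sin θ₂ = 0.59·sin 64.2°/2.01 = 0.59·0.9003/2.01 = 0.2643.
θ₂ = sin⁻¹(0.2643) = 15.32° (from vertical).

15.3°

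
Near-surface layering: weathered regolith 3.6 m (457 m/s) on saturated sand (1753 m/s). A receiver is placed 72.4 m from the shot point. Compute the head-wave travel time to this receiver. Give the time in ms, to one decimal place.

t = x/V₂ + 2h·√(V₂²−V₁²)/(V₁V₂).
√(V₂²−V₁²) = √(1753²−457²) = 1692.4 m/s; delay term = 2·3.6·1692.4/(457·1753) = 0.01521 s.
t = 72.4/1753 + 0.01521 = 0.05651 s.

56.5 ms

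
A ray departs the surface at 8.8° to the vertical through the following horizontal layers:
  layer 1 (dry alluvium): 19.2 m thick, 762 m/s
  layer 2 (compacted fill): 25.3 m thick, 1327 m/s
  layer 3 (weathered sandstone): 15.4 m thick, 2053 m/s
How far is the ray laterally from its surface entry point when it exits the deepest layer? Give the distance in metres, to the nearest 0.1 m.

16.9 m

p = sin θ₁/V₁ = sin 8.8°/762 = 2.0077e-04 s/m is conserved through the stack.
Layer 1: θ = 8.80°; offset = 19.2·tan 8.80° = 2.972 m.
Layer 2: sin θ = p·1327 = 0.2664 → θ = 15.45°; offset = 25.3·tan 15.45° = 6.993 m.
Layer 3: sin θ = p·2053 = 0.4122 → θ = 24.34°; offset = 15.4·tan 24.34° = 6.967 m.
Σ offsets = 16.932 m.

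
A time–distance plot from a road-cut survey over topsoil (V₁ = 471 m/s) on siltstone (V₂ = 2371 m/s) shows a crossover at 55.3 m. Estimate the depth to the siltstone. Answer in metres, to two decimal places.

h = (x_cross/2)·√((V₂−V₁)/(V₂+V₁)).
(V₂−V₁)/(V₂+V₁) = (2371−471)/(2371+471) = 0.6685; √ = 0.8176.
h = (55.3/2)·0.8176 = 22.61 m.

22.61 m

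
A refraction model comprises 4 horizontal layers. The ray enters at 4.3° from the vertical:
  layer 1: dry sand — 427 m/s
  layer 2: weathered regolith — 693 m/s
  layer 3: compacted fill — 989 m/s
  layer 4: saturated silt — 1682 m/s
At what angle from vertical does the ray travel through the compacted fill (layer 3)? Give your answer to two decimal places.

Snell's law across each interface conserves sin θ / V, so sin θ_3 = V_3·sin θ₁/V₁.
sin θ_3 = 989 × sin 4.3° / 427 = 0.1737.
θ_3 = arcsin 0.1737 = 10.00°.

10.00°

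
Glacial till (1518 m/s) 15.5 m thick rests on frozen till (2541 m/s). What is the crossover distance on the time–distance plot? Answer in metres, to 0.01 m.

x_cross = 2h·√((V₂+V₁)/(V₂−V₁)).
(V₂+V₁)/(V₂−V₁) = (2541+1518)/(2541−1518) = 3.9677; √ = 1.9919.
x_cross = 2·15.5·1.9919 = 61.75 m.

61.75 m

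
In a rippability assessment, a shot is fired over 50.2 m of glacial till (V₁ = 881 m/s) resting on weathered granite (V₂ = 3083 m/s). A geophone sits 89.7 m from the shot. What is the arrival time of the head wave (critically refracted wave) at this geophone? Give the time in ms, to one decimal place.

138.3 ms

θ_c = arcsin(V₁/V₂) = arcsin(881/3083) = 16.60°, cos θ_c = 0.9583.
Intercept time tᵢ = 2h cos θ_c / V₁ = 2·50.2·0.9583/881 = 0.10921 s.
t = x/V₂ + tᵢ = 89.7/3083 + 0.10921 = 0.13830 s.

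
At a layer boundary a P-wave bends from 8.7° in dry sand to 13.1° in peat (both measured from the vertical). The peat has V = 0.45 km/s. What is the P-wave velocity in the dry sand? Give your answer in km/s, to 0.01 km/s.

0.30 km/s

Snell's law: sin 8.7°/V₁ = sin 13.1°/V₂.
V₁ = V₂·sin 8.7°/sin 13.1° = 0.45 × 0.6674 = 0.30 km/s.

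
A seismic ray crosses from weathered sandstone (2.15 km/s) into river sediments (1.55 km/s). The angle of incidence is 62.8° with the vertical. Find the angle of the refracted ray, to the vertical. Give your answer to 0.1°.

39.9°

Snell's law: sin θ₂ = (V₂/V₁)·sin θ₁ = (1.55/2.15)·sin 62.8° = 0.6412.
θ₂ = arcsin 0.6412 = 39.88° from the normal.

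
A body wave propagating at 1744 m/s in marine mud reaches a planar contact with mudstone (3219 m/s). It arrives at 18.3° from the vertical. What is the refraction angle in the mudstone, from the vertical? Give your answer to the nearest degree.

35°

Snell's law: sin θ₂ = (V₂/V₁)·sin θ₁ = (3219/1744)·sin 18.3° = 0.5796.
θ₂ = sin⁻¹(0.5796) = 35.42° (from vertical).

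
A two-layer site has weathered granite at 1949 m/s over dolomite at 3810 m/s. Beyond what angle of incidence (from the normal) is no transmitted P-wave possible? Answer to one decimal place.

At critical incidence the refracted ray runs along the interface (θ₂ = 90°), so sin θ_c = V₁/V₂.
θ_c = arcsin(1949/3810) = arcsin 0.5115 = 30.77°.

30.8°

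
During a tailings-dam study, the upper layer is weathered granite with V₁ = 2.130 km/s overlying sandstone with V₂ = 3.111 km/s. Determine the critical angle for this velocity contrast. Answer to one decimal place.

43.2°

Critical incidence: sin θ_c = V₁/V₂ = 2.130/3.111 = 0.6847.
θ_c = arcsin 0.6847 = 43.21°.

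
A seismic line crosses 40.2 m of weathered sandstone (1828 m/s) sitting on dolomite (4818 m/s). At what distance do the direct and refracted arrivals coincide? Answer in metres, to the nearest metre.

θ_c = arcsin(1828/4818) = 22.30°, so cos θ_c = 0.9252 and tᵢ = 2h cos θ_c/V₁ = 0.0407 s.
At crossover x/V₁ = x/V₂ + tᵢ ⇒ x = tᵢ/(1/V₁ − 1/V₂) = 0.04069/(5.4705e-04 − 2.0756e-04) = 119.87 m.

120 m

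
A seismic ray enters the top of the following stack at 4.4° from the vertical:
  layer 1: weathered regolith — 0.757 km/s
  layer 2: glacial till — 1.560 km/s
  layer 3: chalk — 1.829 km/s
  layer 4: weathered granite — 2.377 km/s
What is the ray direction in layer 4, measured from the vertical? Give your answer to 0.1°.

Ray parameter p = sin 4.4° / 0.757 = 1.0135e-01 s/km.
sin θ_4 = p·V_4 = 1.0135e-01 × 2.377 = 0.2409.
θ_4 = 13.94° from the vertical.

13.9°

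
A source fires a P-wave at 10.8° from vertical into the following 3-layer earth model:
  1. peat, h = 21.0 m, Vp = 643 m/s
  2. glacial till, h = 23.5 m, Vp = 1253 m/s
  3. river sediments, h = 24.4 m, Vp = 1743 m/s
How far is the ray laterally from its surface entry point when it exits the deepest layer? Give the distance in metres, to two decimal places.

27.61 m

p = sin θ₁/V₁ = sin 10.8°/643 = 2.9142e-04 s/m is conserved through the stack.
Layer 1: θ = 10.80°; offset = 21.0·tan 10.80° = 4.0060 m.
Layer 2: sin θ = p·1253 = 0.3651 → θ = 21.42°; offset = 23.5·tan 21.42° = 9.2174 m.
Layer 3: sin θ = p·1743 = 0.5079 → θ = 30.53°; offset = 24.4·tan 30.53° = 14.3880 m.
Σ offsets = 27.6114 m.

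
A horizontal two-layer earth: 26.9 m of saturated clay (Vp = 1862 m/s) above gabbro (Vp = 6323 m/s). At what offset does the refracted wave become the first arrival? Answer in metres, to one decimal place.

x_cross = 2h·√((V₂+V₁)/(V₂−V₁)).
(V₂+V₁)/(V₂−V₁) = (6323+1862)/(6323−1862) = 1.8348; √ = 1.3545.
x_cross = 2·26.9·1.3545 = 72.87 m.

72.9 m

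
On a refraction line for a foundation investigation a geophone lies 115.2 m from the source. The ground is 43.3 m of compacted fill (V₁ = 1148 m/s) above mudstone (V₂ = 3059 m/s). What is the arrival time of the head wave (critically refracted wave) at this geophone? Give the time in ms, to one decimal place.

t = x/V₂ + 2h·√(V₂²−V₁²)/(V₁V₂).
√(V₂²−V₁²) = √(3059²−1148²) = 2835.4 m/s; delay term = 2·43.3·2835.4/(1148·3059) = 0.06992 s.
t = 115.2/3059 + 0.06992 = 0.10758 s.

107.6 ms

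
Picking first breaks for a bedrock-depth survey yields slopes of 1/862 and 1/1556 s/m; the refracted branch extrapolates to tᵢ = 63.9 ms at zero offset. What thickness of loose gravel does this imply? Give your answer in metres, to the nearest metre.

33 m

θ_c = arcsin(862/1556) = 33.64°; cos θ_c = 0.8325.
tᵢ = 2h cos θ_c/V₁ ⇒ h = tᵢ·V₁/(2 cos θ_c) = 0.0639·862/(2·0.8325) = 33.08 m.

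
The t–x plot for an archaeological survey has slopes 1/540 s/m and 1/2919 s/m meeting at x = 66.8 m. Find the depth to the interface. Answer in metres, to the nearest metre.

x_cross = 2h·√((V₂+V₁)/(V₂−V₁)) → h = x_cross / (2·√((V₂+V₁)/(V₂−V₁))).
√((V₂+V₁)/(V₂−V₁)) = √((2919+540)/(2919−540)) = 1.2058.
h = 66.8 / (2·1.2058) = 27.70 m.

28 m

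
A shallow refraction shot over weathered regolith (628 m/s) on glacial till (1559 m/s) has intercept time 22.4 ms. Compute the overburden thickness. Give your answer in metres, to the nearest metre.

8 m

θ_c = arcsin(628/1559) = 23.75°; cos θ_c = 0.9153.
tᵢ = 2h cos θ_c/V₁ ⇒ h = tᵢ·V₁/(2 cos θ_c) = 0.0224·628/(2·0.9153) = 7.68 m.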